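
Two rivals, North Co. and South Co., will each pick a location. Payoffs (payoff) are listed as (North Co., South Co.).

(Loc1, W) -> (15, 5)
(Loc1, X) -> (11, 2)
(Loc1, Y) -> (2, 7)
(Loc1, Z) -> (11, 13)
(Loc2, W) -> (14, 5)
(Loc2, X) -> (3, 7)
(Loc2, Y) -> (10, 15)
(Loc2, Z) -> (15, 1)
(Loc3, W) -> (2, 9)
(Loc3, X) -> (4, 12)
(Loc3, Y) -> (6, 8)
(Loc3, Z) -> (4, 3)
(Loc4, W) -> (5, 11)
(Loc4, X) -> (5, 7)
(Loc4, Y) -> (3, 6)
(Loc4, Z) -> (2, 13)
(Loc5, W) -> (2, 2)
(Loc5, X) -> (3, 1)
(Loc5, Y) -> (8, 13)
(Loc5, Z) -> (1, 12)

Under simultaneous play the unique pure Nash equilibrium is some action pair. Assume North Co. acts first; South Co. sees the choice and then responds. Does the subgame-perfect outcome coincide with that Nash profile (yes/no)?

no

South Co. best-responds to each possible North Co. move:
- Loc1: South Co. compares 5, 2, 7, 13 and picks Z; North Co. would get 11.
- Loc2: South Co. compares 5, 7, 15, 1 and picks Y; North Co. would get 10.
- Loc3: South Co. compares 9, 12, 8, 3 and picks X; North Co. would get 4.
- Loc4: South Co. compares 11, 7, 6, 13 and picks Z; North Co. would get 2.
- Loc5: South Co. compares 2, 1, 13, 12 and picks Y; North Co. would get 8.
North Co.'s induced payoffs are 11, 10, 4, 2, 8, so North Co. commits to Loc1. Subgame-perfect outcome: (Loc1, Z) with payoffs (11, 13).
Under simultaneous play:
North Co.'s best replies: W→Loc1; X→Loc1; Y→Loc2; Z→Loc2.
South Co.'s best replies: Loc1→Z; Loc2→Y; Loc3→X; Loc4→Z; Loc5→Y.
Only (Loc2, Y) has each player best-responding; Nash payoffs (10, 15).
Sequential outcome (Loc1, Z) differs from the Nash profile (Loc2, Y).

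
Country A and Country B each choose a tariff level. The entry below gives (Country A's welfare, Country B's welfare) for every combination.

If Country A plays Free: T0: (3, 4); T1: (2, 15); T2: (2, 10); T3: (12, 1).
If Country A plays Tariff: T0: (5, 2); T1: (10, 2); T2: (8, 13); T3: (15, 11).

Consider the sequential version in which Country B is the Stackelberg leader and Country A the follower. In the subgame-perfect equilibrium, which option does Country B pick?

Backward induction with Country B moving first.
- T0 → Country A plays Tariff (best of 3, 5); Country B gets 2.
- T1 → Country A plays Tariff (best of 2, 10); Country B gets 2.
- T2 → Country A plays Tariff (best of 2, 8); Country B gets 13.
- T3 → Country A plays Tariff (best of 12, 15); Country B gets 11.
Maximizing over 2, 2, 13, 11, Country B chooses T2. Subgame-perfect outcome: (Tariff, T2) with payoffs (8, 13).

T2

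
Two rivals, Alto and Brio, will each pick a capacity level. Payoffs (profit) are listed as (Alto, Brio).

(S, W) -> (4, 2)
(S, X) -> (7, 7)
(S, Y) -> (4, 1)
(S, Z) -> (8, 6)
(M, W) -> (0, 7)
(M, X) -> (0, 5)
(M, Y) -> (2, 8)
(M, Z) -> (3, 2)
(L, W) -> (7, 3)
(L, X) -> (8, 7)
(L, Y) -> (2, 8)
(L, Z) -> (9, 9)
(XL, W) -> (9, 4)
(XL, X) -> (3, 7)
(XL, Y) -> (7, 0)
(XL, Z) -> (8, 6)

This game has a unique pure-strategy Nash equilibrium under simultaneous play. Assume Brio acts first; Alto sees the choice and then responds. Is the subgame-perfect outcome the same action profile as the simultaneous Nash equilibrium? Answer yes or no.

yes

Work backward from Alto's decision.
- W → Alto plays XL (best of 4, 0, 7, 9); Brio gets 4.
- X → Alto plays L (best of 7, 0, 8, 3); Brio gets 7.
- Y → Alto plays XL (best of 4, 2, 2, 7); Brio gets 0.
- Z → Alto plays L (best of 8, 3, 9, 8); Brio gets 9.
Among 4, 7, 0, 9, the best is 9 at Z. Subgame-perfect outcome: (L, Z) with payoffs (9, 9).
Under simultaneous play:
Alto's best replies: W→XL; X→L; Y→XL; Z→L.
Brio's best replies: S→X; M→Y; L→Z; XL→X.
The unique mutual best reply is (L, Z), giving (9, 9).
Sequential outcome (L, Z) coincides with the Nash profile (L, Z).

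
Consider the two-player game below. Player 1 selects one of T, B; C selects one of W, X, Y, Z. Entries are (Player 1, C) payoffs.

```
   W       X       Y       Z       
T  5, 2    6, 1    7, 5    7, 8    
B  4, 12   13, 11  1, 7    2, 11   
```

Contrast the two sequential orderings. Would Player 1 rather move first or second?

second

If Player 1 leads: C's best replies are T→Z, B→W; Player 1's induced payoffs 7, 4; outcome (T, Z), payoffs (7, 8).
If C leads: Player 1's best replies are W→T, X→B, Y→T, Z→T; C's induced payoffs 2, 11, 5, 8; outcome (B, X), payoffs (13, 11).
Player 1 gets 7 moving first and 13 moving second, so Player 1 prefers to move second.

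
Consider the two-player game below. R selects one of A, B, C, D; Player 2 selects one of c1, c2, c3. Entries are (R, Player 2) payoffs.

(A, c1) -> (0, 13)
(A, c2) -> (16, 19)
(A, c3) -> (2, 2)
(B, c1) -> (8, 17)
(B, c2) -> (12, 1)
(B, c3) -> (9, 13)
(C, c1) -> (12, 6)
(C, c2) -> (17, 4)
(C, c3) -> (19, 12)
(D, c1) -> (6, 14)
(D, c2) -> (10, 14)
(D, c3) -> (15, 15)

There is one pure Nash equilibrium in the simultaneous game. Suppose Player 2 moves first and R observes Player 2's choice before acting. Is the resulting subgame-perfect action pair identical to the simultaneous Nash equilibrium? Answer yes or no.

yes

Work backward from R's decision.
- c1 → R plays C (best of 0, 8, 12, 6); Player 2 gets 6.
- c2 → R plays C (best of 16, 12, 17, 10); Player 2 gets 4.
- c3 → R plays C (best of 2, 9, 19, 15); Player 2 gets 12.
Player 2's induced payoffs are 6, 4, 12, so Player 2 commits to c3. Subgame-perfect outcome: (C, c3) with payoffs (19, 12).
Under simultaneous play:
R's best replies: c1→C; c2→C; c3→C.
Player 2's best replies: A→c2; B→c1; C→c3; D→c3.
The unique mutual best reply is (C, c3), giving (19, 12).
Sequential outcome (C, c3) coincides with the Nash profile (C, c3).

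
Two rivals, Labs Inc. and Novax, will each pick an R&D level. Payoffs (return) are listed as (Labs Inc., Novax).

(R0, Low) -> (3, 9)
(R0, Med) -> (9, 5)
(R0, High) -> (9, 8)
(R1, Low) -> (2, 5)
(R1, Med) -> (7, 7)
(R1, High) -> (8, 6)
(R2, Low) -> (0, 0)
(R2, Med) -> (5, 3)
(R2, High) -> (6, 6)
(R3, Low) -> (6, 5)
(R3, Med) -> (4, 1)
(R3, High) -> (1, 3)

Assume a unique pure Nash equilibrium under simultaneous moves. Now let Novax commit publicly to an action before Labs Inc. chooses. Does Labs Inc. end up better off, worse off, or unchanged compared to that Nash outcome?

Work backward from Labs Inc.'s decision.
- Low: BR = R3, leader payoff 5.
- Med: BR = R0, leader payoff 5.
- High: BR = R0, leader payoff 8.
Maximizing over 5, 5, 8, Novax chooses High. Subgame-perfect outcome: (R0, High) with payoffs (9, 8).
For the simultaneous game, intersect best replies.
Labs Inc.'s best replies: Low→R3; Med→R0; High→R0.
Novax's best replies: R0→Low; R1→Med; R2→High; R3→Low.
Only (R3, Low) has each player best-responding; Nash payoffs (6, 5).
Labs Inc. earns 9 sequentially versus 6 at the Nash outcome: better off.

better off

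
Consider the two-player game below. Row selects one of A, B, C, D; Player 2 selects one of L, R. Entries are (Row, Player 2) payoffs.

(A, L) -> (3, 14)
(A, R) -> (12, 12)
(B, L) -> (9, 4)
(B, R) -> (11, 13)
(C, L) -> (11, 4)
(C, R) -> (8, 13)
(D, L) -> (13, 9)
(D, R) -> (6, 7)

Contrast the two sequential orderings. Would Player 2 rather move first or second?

first

If Row leads: Player 2's best replies are A→L, B→R, C→R, D→L; Row's induced payoffs 3, 11, 8, 13; outcome (D, L), payoffs (13, 9).
If Player 2 leads: Row's best replies are L→D, R→A; Player 2's induced payoffs 9, 12; outcome (A, R), payoffs (12, 12).
Player 2 gets 12 moving first and 9 moving second, so Player 2 prefers to move first.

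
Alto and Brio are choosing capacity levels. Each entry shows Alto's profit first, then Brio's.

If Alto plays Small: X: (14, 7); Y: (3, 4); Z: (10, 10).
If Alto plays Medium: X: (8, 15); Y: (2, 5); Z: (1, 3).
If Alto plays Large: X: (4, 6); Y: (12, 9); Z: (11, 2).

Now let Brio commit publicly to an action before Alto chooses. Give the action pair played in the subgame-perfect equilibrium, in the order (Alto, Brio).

Work backward from Alto's decision.
- X: Alto compares 14, 8, 4 and picks Small; Brio would get 7.
- Y: Alto compares 3, 2, 12 and picks Large; Brio would get 9.
- Z: Alto compares 10, 1, 11 and picks Large; Brio would get 2.
Brio's induced payoffs are 7, 9, 2, so Brio commits to Y. Subgame-perfect outcome: (Large, Y) with payoffs (12, 9).

(Large, Y)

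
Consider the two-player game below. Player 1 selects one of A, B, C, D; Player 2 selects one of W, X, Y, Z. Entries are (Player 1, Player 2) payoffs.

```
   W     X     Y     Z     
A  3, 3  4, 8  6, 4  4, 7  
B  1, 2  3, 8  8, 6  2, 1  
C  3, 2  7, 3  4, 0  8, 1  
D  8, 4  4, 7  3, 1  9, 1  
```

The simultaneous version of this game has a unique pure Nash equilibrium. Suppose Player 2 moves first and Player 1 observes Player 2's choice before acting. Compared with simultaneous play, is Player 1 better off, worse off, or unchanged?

Work backward from Player 1's decision.
- W: Player 1 compares 3, 1, 3, 8 and picks D; Player 2 would get 4.
- X: Player 1 compares 4, 3, 7, 4 and picks C; Player 2 would get 3.
- Y: Player 1 compares 6, 8, 4, 3 and picks B; Player 2 would get 6.
- Z: Player 1 compares 4, 2, 8, 9 and picks D; Player 2 would get 1.
Player 2's induced payoffs are 4, 3, 6, 1, so Player 2 commits to Y. Subgame-perfect outcome: (B, Y) with payoffs (8, 6).
Under simultaneous play:
Player 1's best replies: W→D; X→C; Y→B; Z→D.
Player 2's best replies: A→X; B→X; C→X; D→X.
Only (C, X) has each player best-responding; Nash payoffs (7, 3).
Player 1 earns 8 sequentially versus 7 at the Nash outcome: better off.

better off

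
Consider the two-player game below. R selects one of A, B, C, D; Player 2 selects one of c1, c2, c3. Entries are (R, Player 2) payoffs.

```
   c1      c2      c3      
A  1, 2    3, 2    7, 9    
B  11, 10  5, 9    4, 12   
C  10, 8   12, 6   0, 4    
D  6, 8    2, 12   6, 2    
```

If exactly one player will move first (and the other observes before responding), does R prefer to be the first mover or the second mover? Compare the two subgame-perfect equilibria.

second

If R leads: Player 2's best replies are A→c3, B→c3, C→c1, D→c2; R's induced payoffs 7, 4, 10, 2; outcome (C, c1), payoffs (10, 8).
If Player 2 leads: R's best replies are c1→B, c2→C, c3→A; Player 2's induced payoffs 10, 6, 9; outcome (B, c1), payoffs (11, 10).
R gets 10 moving first and 11 moving second, so R prefers to move second.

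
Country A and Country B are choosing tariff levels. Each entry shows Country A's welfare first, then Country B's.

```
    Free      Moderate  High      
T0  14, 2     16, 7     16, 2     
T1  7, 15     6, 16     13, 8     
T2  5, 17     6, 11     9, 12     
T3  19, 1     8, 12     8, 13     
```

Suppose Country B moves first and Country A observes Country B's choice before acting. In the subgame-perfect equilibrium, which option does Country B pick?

Moderate

Solve by backward induction (Country B leads).
- Free: Country A compares 14, 7, 5, 19 and picks T3; Country B would get 1.
- Moderate: Country A compares 16, 6, 6, 8 and picks T0; Country B would get 7.
- High: Country A compares 16, 13, 9, 8 and picks T0; Country B would get 2.
Country B's induced payoffs are 1, 7, 2, so Country B commits to Moderate. Subgame-perfect outcome: (T0, Moderate) with payoffs (16, 7).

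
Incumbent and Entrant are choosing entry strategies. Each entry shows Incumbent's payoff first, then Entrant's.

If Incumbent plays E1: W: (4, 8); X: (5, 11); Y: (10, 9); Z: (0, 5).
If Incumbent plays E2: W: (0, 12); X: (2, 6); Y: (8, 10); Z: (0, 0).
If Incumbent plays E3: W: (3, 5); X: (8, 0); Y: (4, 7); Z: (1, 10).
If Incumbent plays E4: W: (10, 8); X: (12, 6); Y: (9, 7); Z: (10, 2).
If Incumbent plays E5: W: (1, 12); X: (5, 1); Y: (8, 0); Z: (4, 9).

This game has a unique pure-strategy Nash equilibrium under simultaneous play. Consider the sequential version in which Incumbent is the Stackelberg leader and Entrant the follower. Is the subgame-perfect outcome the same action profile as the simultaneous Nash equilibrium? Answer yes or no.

Entrant best-responds to each possible Incumbent move:
- E1: Entrant compares 8, 11, 9, 5 and picks X; Incumbent would get 5.
- E2: Entrant compares 12, 6, 10, 0 and picks W; Incumbent would get 0.
- E3: Entrant compares 5, 0, 7, 10 and picks Z; Incumbent would get 1.
- E4: Entrant compares 8, 6, 7, 2 and picks W; Incumbent would get 10.
- E5: Entrant compares 12, 1, 0, 9 and picks W; Incumbent would get 1.
Maximizing over 5, 0, 1, 10, 1, Incumbent chooses E4. Subgame-perfect outcome: (E4, W) with payoffs (10, 8).
Now find the simultaneous Nash equilibrium.
Incumbent's best replies: W→E4; X→E4; Y→E1; Z→E4.
Entrant's best replies: E1→X; E2→W; E3→Z; E4→W; E5→W.
Only (E4, W) has each player best-responding; Nash payoffs (10, 8).
Sequential outcome (E4, W) coincides with the Nash profile (E4, W).

yes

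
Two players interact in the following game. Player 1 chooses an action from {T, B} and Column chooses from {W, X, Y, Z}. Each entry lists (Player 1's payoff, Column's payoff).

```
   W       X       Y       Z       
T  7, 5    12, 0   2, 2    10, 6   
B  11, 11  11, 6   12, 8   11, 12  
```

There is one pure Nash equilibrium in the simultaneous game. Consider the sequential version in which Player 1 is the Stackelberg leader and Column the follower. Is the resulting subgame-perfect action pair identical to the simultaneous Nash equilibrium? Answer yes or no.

yes

Backward induction with Player 1 moving first.
- T: BR = Z, leader payoff 10.
- B: BR = Z, leader payoff 11.
Among 10, 11, the best is 11 at B. Subgame-perfect outcome: (B, Z) with payoffs (11, 12).
Now find the simultaneous Nash equilibrium.
Player 1's best replies: W→B; X→T; Y→B; Z→B.
Column's best replies: T→Z; B→Z.
Only (B, Z) has each player best-responding; Nash payoffs (11, 12).
Sequential outcome (B, Z) coincides with the Nash profile (B, Z).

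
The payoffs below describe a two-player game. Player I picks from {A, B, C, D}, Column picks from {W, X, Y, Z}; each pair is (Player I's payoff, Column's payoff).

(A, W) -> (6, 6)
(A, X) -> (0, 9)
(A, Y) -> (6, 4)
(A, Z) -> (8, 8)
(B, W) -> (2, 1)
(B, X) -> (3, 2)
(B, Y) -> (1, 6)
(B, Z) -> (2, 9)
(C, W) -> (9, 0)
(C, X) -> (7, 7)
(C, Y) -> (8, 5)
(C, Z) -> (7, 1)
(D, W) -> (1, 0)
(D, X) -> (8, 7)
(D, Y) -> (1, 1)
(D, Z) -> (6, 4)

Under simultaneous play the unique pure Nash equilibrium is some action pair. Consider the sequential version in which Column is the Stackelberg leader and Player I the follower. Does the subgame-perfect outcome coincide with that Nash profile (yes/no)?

no

Solve by backward induction (Column leads).
- W: BR = C, leader payoff 0.
- X: BR = D, leader payoff 7.
- Y: BR = C, leader payoff 5.
- Z: BR = A, leader payoff 8.
Maximizing over 0, 7, 5, 8, Column chooses Z. Subgame-perfect outcome: (A, Z) with payoffs (8, 8).
Under simultaneous play:
Player I's best replies: W→C; X→D; Y→C; Z→A.
Column's best replies: A→X; B→Z; C→X; D→X.
Only (D, X) has each player best-responding; Nash payoffs (8, 7).
Sequential outcome (A, Z) differs from the Nash profile (D, X).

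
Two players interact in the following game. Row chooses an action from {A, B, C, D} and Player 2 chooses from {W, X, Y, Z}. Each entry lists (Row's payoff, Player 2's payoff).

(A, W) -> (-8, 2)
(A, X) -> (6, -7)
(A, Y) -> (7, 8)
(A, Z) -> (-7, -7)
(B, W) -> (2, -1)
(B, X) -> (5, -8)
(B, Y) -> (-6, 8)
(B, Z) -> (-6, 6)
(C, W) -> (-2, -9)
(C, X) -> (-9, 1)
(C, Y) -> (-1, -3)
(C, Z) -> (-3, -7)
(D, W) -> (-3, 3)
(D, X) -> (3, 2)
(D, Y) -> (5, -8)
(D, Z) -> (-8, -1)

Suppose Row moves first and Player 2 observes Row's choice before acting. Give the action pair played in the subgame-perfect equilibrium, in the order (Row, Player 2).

Work backward from Player 2's decision.
- A → Player 2 plays Y (best of 2, -7, 8, -7); Row gets 7.
- B → Player 2 plays Y (best of -1, -8, 8, 6); Row gets -6.
- C → Player 2 plays X (best of -9, 1, -3, -7); Row gets -9.
- D → Player 2 plays W (best of 3, 2, -8, -1); Row gets -3.
Row's induced payoffs are 7, -6, -9, -3, so Row commits to A. Subgame-perfect outcome: (A, Y) with payoffs (7, 8).

(A, Y)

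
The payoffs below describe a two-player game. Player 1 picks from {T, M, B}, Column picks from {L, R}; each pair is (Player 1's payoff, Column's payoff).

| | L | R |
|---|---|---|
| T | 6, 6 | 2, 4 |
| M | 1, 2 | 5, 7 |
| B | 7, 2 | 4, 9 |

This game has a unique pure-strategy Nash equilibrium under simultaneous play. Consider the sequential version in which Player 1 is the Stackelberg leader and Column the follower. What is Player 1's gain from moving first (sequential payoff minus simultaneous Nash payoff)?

1

Backward induction with Player 1 moving first.
- T: Column compares 6, 4 and picks L; Player 1 would get 6.
- M: Column compares 2, 7 and picks R; Player 1 would get 5.
- B: Column compares 2, 9 and picks R; Player 1 would get 4.
Player 1's induced payoffs are 6, 5, 4, so Player 1 commits to T. Subgame-perfect outcome: (T, L) with payoffs (6, 6).
Now find the simultaneous Nash equilibrium.
Player 1's best replies: L→B; R→M.
Column's best replies: T→L; M→R; B→R.
Only (M, R) has each player best-responding; Nash payoffs (5, 7).
Player 1's commitment gain: 6 − 5 = 1.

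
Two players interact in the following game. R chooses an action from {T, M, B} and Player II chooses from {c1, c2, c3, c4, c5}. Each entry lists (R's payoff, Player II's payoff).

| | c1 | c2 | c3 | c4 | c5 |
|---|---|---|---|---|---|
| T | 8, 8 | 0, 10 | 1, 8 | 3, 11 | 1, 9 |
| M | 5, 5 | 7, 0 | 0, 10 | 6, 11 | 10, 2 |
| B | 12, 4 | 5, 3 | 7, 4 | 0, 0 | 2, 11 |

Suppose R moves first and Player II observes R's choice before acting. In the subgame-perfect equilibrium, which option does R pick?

Backward induction with R moving first.
- T: Player II compares 8, 10, 8, 11, 9 and picks c4; R would get 3.
- M: Player II compares 5, 0, 10, 11, 2 and picks c4; R would get 6.
- B: Player II compares 4, 3, 4, 0, 11 and picks c5; R would get 2.
Maximizing over 3, 6, 2, R chooses M. Subgame-perfect outcome: (M, c4) with payoffs (6, 11).

M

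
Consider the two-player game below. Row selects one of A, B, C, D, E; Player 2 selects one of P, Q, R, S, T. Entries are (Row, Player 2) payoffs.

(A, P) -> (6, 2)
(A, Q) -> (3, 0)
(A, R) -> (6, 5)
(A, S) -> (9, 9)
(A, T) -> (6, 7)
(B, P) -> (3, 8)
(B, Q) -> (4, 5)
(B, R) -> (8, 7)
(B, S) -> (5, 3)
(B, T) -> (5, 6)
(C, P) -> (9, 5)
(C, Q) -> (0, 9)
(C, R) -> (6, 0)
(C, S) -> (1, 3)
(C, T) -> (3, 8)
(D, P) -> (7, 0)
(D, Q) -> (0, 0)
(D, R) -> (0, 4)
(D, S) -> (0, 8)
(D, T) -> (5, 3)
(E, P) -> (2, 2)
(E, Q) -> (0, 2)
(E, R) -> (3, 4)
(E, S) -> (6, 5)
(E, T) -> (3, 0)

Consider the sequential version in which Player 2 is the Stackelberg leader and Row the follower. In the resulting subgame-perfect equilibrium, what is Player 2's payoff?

Work backward from Row's decision.
- P: BR = C, leader payoff 5.
- Q: BR = B, leader payoff 5.
- R: BR = B, leader payoff 7.
- S: BR = A, leader payoff 9.
- T: BR = A, leader payoff 7.
Among 5, 5, 7, 9, 7, the best is 9 at S. Subgame-perfect outcome: (A, S) with payoffs (9, 9).

9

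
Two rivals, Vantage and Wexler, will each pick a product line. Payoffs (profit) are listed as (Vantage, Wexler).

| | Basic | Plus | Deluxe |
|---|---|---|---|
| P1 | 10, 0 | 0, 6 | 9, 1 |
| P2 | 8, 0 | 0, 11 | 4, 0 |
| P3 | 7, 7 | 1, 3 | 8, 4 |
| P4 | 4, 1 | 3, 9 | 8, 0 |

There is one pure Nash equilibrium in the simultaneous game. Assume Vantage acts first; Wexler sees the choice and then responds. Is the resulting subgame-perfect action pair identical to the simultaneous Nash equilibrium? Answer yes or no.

Wexler best-responds to each possible Vantage move:
- P1 → Wexler plays Plus (best of 0, 6, 1); Vantage gets 0.
- P2 → Wexler plays Plus (best of 0, 11, 0); Vantage gets 0.
- P3 → Wexler plays Basic (best of 7, 3, 4); Vantage gets 7.
- P4 → Wexler plays Plus (best of 1, 9, 0); Vantage gets 3.
Among 0, 0, 7, 3, the best is 7 at P3. Subgame-perfect outcome: (P3, Basic) with payoffs (7, 7).
Under simultaneous play:
Vantage's best replies: Basic→P1; Plus→P4; Deluxe→P1.
Wexler's best replies: P1→Plus; P2→Plus; P3→Basic; P4→Plus.
Only (P4, Plus) has each player best-responding; Nash payoffs (3, 9).
Sequential outcome (P3, Basic) differs from the Nash profile (P4, Plus).

no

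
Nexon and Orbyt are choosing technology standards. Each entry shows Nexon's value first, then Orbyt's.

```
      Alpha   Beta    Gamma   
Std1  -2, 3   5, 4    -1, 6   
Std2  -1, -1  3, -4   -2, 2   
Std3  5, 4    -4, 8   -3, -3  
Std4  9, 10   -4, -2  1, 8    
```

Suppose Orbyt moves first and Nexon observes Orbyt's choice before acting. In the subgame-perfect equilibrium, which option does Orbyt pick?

Work backward from Nexon's decision.
- Alpha → Nexon plays Std4 (best of -2, -1, 5, 9); Orbyt gets 10.
- Beta → Nexon plays Std1 (best of 5, 3, -4, -4); Orbyt gets 4.
- Gamma → Nexon plays Std4 (best of -1, -2, -3, 1); Orbyt gets 8.
Orbyt's induced payoffs are 10, 4, 8, so Orbyt commits to Alpha. Subgame-perfect outcome: (Std4, Alpha) with payoffs (9, 10).

Alpha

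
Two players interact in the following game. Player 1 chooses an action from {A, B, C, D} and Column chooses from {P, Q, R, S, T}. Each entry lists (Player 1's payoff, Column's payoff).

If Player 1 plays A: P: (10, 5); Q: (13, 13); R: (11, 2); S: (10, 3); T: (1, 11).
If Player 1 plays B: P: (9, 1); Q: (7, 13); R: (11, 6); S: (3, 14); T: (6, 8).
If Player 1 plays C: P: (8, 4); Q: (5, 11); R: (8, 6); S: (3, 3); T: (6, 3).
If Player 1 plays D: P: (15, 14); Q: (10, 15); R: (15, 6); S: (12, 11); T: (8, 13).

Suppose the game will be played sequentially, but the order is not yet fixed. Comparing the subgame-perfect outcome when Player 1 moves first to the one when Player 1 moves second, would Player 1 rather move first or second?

If Player 1 leads: Column's best replies are A→Q, B→S, C→Q, D→Q; Player 1's induced payoffs 13, 3, 5, 10; outcome (A, Q), payoffs (13, 13).
If Column leads: Player 1's best replies are P→D, Q→A, R→D, S→D, T→D; Column's induced payoffs 14, 13, 6, 11, 13; outcome (D, P), payoffs (15, 14).
Player 1 gets 13 moving first and 15 moving second, so Player 1 prefers to move second.

second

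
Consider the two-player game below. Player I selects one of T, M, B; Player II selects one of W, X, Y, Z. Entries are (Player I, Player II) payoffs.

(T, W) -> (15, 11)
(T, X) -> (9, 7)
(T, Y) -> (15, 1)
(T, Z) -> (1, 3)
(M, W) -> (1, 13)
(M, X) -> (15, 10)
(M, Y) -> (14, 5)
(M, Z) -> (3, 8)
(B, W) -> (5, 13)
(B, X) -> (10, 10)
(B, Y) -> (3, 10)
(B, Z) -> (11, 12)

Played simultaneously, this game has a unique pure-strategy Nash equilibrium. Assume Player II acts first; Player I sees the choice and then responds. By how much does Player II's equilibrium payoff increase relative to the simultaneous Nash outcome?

Player I best-responds to each possible Player II move:
- W: Player I compares 15, 1, 5 and picks T; Player II would get 11.
- X: Player I compares 9, 15, 10 and picks M; Player II would get 10.
- Y: Player I compares 15, 14, 3 and picks T; Player II would get 1.
- Z: Player I compares 1, 3, 11 and picks B; Player II would get 12.
Maximizing over 11, 10, 1, 12, Player II chooses Z. Subgame-perfect outcome: (B, Z) with payoffs (11, 12).
Under simultaneous play:
Player I's best replies: W→T; X→M; Y→T; Z→B.
Player II's best replies: T→W; M→W; B→W.
The unique mutual best reply is (T, W), giving (15, 11).
Player II's commitment gain: 12 − 11 = 1.

1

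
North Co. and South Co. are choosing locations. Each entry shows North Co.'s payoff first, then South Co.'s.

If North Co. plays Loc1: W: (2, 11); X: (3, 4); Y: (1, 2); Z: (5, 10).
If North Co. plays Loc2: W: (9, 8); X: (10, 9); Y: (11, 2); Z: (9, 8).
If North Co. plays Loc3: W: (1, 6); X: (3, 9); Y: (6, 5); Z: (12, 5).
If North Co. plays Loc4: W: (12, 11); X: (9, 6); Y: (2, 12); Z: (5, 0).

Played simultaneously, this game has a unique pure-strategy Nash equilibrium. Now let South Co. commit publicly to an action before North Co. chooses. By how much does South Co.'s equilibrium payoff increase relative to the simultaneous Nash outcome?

2

Backward induction with South Co. moving first.
- W: North Co. compares 2, 9, 1, 12 and picks Loc4; South Co. would get 11.
- X: North Co. compares 3, 10, 3, 9 and picks Loc2; South Co. would get 9.
- Y: North Co. compares 1, 11, 6, 2 and picks Loc2; South Co. would get 2.
- Z: North Co. compares 5, 9, 12, 5 and picks Loc3; South Co. would get 5.
South Co.'s induced payoffs are 11, 9, 2, 5, so South Co. commits to W. Subgame-perfect outcome: (Loc4, W) with payoffs (12, 11).
For the simultaneous game, intersect best replies.
North Co.'s best replies: W→Loc4; X→Loc2; Y→Loc2; Z→Loc3.
South Co.'s best replies: Loc1→W; Loc2→X; Loc3→X; Loc4→Y.
The unique mutual best reply is (Loc2, X), giving (10, 9).
South Co.'s commitment gain: 11 − 9 = 2.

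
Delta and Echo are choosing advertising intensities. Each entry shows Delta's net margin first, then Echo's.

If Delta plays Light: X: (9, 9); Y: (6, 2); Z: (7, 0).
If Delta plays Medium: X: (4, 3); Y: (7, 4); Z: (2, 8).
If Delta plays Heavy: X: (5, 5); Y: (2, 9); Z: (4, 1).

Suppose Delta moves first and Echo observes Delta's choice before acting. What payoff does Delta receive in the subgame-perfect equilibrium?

9

Solve by backward induction (Delta leads).
- Light: Echo compares 9, 2, 0 and picks X; Delta would get 9.
- Medium: Echo compares 3, 4, 8 and picks Z; Delta would get 2.
- Heavy: Echo compares 5, 9, 1 and picks Y; Delta would get 2.
Delta's induced payoffs are 9, 2, 2, so Delta commits to Light. Subgame-perfect outcome: (Light, X) with payoffs (9, 9).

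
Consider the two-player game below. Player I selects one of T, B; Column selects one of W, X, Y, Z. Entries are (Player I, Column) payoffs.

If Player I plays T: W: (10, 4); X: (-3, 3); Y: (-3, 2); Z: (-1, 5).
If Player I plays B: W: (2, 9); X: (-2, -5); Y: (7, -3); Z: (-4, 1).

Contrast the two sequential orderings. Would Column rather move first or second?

If Player I leads: Column's best replies are T→Z, B→W; Player I's induced payoffs -1, 2; outcome (B, W), payoffs (2, 9).
If Column leads: Player I's best replies are W→T, X→B, Y→B, Z→T; Column's induced payoffs 4, -5, -3, 5; outcome (T, Z), payoffs (-1, 5).
Column gets 5 moving first and 9 moving second, so Column prefers to move second.

second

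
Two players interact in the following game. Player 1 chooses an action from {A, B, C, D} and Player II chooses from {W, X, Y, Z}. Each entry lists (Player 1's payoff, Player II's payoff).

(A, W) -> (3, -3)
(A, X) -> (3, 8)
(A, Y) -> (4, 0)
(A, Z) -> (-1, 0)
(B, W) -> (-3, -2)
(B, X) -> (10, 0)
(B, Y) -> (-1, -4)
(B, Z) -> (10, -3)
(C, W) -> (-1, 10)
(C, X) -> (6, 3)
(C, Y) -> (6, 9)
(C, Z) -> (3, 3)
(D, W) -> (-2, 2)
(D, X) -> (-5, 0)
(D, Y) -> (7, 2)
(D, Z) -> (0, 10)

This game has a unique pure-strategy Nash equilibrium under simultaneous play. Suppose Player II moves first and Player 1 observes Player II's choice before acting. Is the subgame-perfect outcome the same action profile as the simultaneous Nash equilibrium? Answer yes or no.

no

Backward induction with Player II moving first.
- W: BR = A, leader payoff -3.
- X: BR = B, leader payoff 0.
- Y: BR = D, leader payoff 2.
- Z: BR = B, leader payoff -3.
Player II's induced payoffs are -3, 0, 2, -3, so Player II commits to Y. Subgame-perfect outcome: (D, Y) with payoffs (7, 2).
For the simultaneous game, intersect best replies.
Player 1's best replies: W→A; X→B; Y→D; Z→B.
Player II's best replies: A→X; B→X; C→W; D→Z.
The unique mutual best reply is (B, X), giving (10, 0).
Sequential outcome (D, Y) differs from the Nash profile (B, X).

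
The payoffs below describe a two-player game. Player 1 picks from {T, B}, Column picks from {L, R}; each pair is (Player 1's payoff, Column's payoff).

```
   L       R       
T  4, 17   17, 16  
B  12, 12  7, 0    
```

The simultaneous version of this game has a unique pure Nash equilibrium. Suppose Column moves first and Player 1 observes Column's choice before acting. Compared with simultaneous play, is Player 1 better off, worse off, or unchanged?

Player 1 best-responds to each possible Column move:
- L → Player 1 plays B (best of 4, 12); Column gets 12.
- R → Player 1 plays T (best of 17, 7); Column gets 16.
Among 12, 16, the best is 16 at R. Subgame-perfect outcome: (T, R) with payoffs (17, 16).
Now find the simultaneous Nash equilibrium.
Player 1's best replies: L→B; R→T.
Column's best replies: T→L; B→L.
The unique mutual best reply is (B, L), giving (12, 12).
Player 1 earns 17 sequentially versus 12 at the Nash outcome: better off.

better off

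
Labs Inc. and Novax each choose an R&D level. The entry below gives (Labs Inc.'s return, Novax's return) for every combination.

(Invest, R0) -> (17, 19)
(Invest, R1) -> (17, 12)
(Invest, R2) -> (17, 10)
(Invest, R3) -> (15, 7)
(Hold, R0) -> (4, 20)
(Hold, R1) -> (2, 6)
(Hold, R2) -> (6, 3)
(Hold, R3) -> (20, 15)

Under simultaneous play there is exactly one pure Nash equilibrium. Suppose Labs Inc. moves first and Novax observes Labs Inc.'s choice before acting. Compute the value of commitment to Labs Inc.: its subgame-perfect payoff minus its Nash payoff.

Novax best-responds to each possible Labs Inc. move:
- Invest: Novax compares 19, 12, 10, 7 and picks R0; Labs Inc. would get 17.
- Hold: Novax compares 20, 6, 3, 15 and picks R0; Labs Inc. would get 4.
Among 17, 4, the best is 17 at Invest. Subgame-perfect outcome: (Invest, R0) with payoffs (17, 19).
Now find the simultaneous Nash equilibrium.
Labs Inc.'s best replies: R0→Invest; R1→Invest; R2→Invest; R3→Hold.
Novax's best replies: Invest→R0; Hold→R0.
The unique mutual best reply is (Invest, R0), giving (17, 19).
Labs Inc.'s commitment gain: 17 − 17 = 0.

0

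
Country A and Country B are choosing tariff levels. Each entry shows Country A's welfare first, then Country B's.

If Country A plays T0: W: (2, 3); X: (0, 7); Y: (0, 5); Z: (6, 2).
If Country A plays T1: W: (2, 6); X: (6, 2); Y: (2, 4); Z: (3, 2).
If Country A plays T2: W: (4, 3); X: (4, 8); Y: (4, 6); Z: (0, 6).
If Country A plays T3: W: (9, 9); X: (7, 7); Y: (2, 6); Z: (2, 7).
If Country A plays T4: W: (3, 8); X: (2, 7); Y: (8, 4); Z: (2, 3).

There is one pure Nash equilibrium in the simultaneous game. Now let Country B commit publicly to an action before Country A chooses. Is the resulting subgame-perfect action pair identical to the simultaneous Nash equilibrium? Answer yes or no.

Work backward from Country A's decision.
- W: BR = T3, leader payoff 9.
- X: BR = T3, leader payoff 7.
- Y: BR = T4, leader payoff 4.
- Z: BR = T0, leader payoff 2.
Country B's induced payoffs are 9, 7, 4, 2, so Country B commits to W. Subgame-perfect outcome: (T3, W) with payoffs (9, 9).
Now find the simultaneous Nash equilibrium.
Country A's best replies: W→T3; X→T3; Y→T4; Z→T0.
Country B's best replies: T0→X; T1→W; T2→X; T3→W; T4→W.
The unique mutual best reply is (T3, W), giving (9, 9).
Sequential outcome (T3, W) coincides with the Nash profile (T3, W).

yes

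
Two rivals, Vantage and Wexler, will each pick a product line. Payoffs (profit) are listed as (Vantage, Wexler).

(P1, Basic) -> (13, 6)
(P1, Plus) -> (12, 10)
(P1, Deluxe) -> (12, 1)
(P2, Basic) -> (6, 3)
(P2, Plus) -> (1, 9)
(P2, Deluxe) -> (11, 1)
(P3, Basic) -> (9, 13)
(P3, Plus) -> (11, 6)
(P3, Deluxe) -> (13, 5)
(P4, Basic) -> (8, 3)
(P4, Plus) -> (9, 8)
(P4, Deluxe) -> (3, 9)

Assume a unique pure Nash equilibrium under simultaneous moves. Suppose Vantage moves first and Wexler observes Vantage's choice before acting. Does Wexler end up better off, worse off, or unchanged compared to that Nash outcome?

Backward induction with Vantage moving first.
- P1: BR = Plus, leader payoff 12.
- P2: BR = Plus, leader payoff 1.
- P3: BR = Basic, leader payoff 9.
- P4: BR = Deluxe, leader payoff 3.
Vantage's induced payoffs are 12, 1, 9, 3, so Vantage commits to P1. Subgame-perfect outcome: (P1, Plus) with payoffs (12, 10).
For the simultaneous game, intersect best replies.
Vantage's best replies: Basic→P1; Plus→P1; Deluxe→P3.
Wexler's best replies: P1→Plus; P2→Plus; P3→Basic; P4→Deluxe.
The unique mutual best reply is (P1, Plus), giving (12, 10).
Wexler earns 10 sequentially versus 10 at the Nash outcome: unchanged.

unchanged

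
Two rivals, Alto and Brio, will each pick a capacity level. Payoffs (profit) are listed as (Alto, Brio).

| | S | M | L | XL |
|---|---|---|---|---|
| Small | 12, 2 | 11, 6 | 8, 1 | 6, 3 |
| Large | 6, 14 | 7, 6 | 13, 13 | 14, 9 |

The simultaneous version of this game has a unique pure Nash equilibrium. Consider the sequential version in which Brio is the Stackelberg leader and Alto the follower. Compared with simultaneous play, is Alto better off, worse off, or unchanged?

better off

Solve by backward induction (Brio leads).
- S → Alto plays Small (best of 12, 6); Brio gets 2.
- M → Alto plays Small (best of 11, 7); Brio gets 6.
- L → Alto plays Large (best of 8, 13); Brio gets 13.
- XL → Alto plays Large (best of 6, 14); Brio gets 9.
Maximizing over 2, 6, 13, 9, Brio chooses L. Subgame-perfect outcome: (Large, L) with payoffs (13, 13).
For the simultaneous game, intersect best replies.
Alto's best replies: S→Small; M→Small; L→Large; XL→Large.
Brio's best replies: Small→M; Large→S.
The unique mutual best reply is (Small, M), giving (11, 6).
Alto earns 13 sequentially versus 11 at the Nash outcome: better off.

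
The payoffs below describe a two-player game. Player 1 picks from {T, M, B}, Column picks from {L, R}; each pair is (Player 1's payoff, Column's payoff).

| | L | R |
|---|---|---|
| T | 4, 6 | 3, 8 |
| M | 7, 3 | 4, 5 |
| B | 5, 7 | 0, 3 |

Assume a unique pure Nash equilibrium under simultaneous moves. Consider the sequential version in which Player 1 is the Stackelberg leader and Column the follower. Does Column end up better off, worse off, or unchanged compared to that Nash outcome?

better off

Backward induction with Player 1 moving first.
- T → Column plays R (best of 6, 8); Player 1 gets 3.
- M → Column plays R (best of 3, 5); Player 1 gets 4.
- B → Column plays L (best of 7, 3); Player 1 gets 5.
Maximizing over 3, 4, 5, Player 1 chooses B. Subgame-perfect outcome: (B, L) with payoffs (5, 7).
Under simultaneous play:
Player 1's best replies: L→M; R→M.
Column's best replies: T→R; M→R; B→L.
The unique mutual best reply is (M, R), giving (4, 5).
Column earns 7 sequentially versus 5 at the Nash outcome: better off.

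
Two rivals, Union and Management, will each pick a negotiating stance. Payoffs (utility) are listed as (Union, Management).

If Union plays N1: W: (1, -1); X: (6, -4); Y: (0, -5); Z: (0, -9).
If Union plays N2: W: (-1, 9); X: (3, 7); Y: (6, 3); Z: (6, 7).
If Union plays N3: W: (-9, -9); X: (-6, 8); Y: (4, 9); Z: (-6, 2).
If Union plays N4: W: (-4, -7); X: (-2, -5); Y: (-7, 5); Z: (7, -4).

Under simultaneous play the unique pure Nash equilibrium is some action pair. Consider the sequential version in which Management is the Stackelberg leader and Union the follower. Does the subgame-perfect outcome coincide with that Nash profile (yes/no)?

Work backward from Union's decision.
- W → Union plays N1 (best of 1, -1, -9, -4); Management gets -1.
- X → Union plays N1 (best of 6, 3, -6, -2); Management gets -4.
- Y → Union plays N2 (best of 0, 6, 4, -7); Management gets 3.
- Z → Union plays N4 (best of 0, 6, -6, 7); Management gets -4.
Maximizing over -1, -4, 3, -4, Management chooses Y. Subgame-perfect outcome: (N2, Y) with payoffs (6, 3).
For the simultaneous game, intersect best replies.
Union's best replies: W→N1; X→N1; Y→N2; Z→N4.
Management's best replies: N1→W; N2→W; N3→Y; N4→Y.
The unique mutual best reply is (N1, W), giving (1, -1).
Sequential outcome (N2, Y) differs from the Nash profile (N1, W).

no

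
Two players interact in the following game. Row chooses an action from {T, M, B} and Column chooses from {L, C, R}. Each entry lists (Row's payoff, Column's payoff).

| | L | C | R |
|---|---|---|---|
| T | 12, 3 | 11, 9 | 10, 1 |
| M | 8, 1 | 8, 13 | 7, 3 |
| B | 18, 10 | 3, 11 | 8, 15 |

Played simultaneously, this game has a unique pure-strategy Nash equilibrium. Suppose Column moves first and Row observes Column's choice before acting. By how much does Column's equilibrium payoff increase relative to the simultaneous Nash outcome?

Backward induction with Column moving first.
- L: BR = B, leader payoff 10.
- C: BR = T, leader payoff 9.
- R: BR = T, leader payoff 1.
Maximizing over 10, 9, 1, Column chooses L. Subgame-perfect outcome: (B, L) with payoffs (18, 10).
Under simultaneous play:
Row's best replies: L→B; C→T; R→T.
Column's best replies: T→C; M→C; B→R.
Only (T, C) has each player best-responding; Nash payoffs (11, 9).
Column's commitment gain: 10 − 9 = 1.

1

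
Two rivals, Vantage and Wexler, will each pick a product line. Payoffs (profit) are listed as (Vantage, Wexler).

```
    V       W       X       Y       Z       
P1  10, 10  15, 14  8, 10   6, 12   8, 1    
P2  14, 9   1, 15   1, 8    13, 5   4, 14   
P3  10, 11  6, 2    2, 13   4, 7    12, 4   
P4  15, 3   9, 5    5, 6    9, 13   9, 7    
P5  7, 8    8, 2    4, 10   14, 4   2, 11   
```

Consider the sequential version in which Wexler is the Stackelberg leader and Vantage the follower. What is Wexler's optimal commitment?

Solve by backward induction (Wexler leads).
- V: Vantage compares 10, 14, 10, 15, 7 and picks P4; Wexler would get 3.
- W: Vantage compares 15, 1, 6, 9, 8 and picks P1; Wexler would get 14.
- X: Vantage compares 8, 1, 2, 5, 4 and picks P1; Wexler would get 10.
- Y: Vantage compares 6, 13, 4, 9, 14 and picks P5; Wexler would get 4.
- Z: Vantage compares 8, 4, 12, 9, 2 and picks P3; Wexler would get 4.
Wexler's induced payoffs are 3, 14, 10, 4, 4, so Wexler commits to W. Subgame-perfect outcome: (P1, W) with payoffs (15, 14).

W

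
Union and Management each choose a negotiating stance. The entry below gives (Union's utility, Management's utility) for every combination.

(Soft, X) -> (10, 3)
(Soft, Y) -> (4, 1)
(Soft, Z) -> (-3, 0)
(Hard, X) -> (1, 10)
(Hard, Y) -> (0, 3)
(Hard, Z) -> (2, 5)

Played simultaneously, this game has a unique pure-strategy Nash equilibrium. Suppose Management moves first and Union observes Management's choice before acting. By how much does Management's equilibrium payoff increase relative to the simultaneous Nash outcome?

Union best-responds to each possible Management move:
- X: BR = Soft, leader payoff 3.
- Y: BR = Soft, leader payoff 1.
- Z: BR = Hard, leader payoff 5.
Maximizing over 3, 1, 5, Management chooses Z. Subgame-perfect outcome: (Hard, Z) with payoffs (2, 5).
Now find the simultaneous Nash equilibrium.
Union's best replies: X→Soft; Y→Soft; Z→Hard.
Management's best replies: Soft→X; Hard→X.
The unique mutual best reply is (Soft, X), giving (10, 3).
Management's commitment gain: 5 − 3 = 2.

2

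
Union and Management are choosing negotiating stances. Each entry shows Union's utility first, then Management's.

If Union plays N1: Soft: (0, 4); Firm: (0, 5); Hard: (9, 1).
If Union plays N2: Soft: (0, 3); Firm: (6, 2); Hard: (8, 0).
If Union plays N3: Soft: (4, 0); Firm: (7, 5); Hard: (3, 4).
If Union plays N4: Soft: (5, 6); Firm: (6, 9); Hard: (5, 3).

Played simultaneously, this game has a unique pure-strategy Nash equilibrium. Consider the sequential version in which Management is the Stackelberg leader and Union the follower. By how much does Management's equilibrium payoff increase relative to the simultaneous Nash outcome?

1

Solve by backward induction (Management leads).
- Soft: BR = N4, leader payoff 6.
- Firm: BR = N3, leader payoff 5.
- Hard: BR = N1, leader payoff 1.
Among 6, 5, 1, the best is 6 at Soft. Subgame-perfect outcome: (N4, Soft) with payoffs (5, 6).
Now find the simultaneous Nash equilibrium.
Union's best replies: Soft→N4; Firm→N3; Hard→N1.
Management's best replies: N1→Firm; N2→Soft; N3→Firm; N4→Firm.
Only (N3, Firm) has each player best-responding; Nash payoffs (7, 5).
Management's commitment gain: 6 − 5 = 1.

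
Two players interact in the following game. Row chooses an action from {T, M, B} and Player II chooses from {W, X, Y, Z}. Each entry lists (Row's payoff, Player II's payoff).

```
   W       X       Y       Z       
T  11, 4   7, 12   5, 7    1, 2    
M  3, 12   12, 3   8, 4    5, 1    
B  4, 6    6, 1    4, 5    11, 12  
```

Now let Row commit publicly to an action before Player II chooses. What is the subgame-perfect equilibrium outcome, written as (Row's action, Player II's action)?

(B, Z)

Backward induction with Row moving first.
- T: Player II compares 4, 12, 7, 2 and picks X; Row would get 7.
- M: Player II compares 12, 3, 4, 1 and picks W; Row would get 3.
- B: Player II compares 6, 1, 5, 12 and picks Z; Row would get 11.
Row's induced payoffs are 7, 3, 11, so Row commits to B. Subgame-perfect outcome: (B, Z) with payoffs (11, 12).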